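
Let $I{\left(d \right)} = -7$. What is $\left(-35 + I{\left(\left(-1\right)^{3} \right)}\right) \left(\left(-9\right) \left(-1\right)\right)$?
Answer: $-378$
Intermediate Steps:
$\left(-35 + I{\left(\left(-1\right)^{3} \right)}\right) \left(\left(-9\right) \left(-1\right)\right) = \left(-35 - 7\right) \left(\left(-9\right) \left(-1\right)\right) = \left(-42\right) 9 = -378$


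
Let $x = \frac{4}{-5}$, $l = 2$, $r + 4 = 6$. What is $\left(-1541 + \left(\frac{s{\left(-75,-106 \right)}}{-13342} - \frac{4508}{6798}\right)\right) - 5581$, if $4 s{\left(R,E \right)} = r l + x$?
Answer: $- \frac{807522288658}{113373645} \approx -7122.7$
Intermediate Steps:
$r = 2$ ($r = -4 + 6 = 2$)
$x = - \frac{4}{5}$ ($x = 4 \left(- \frac{1}{5}\right) = - \frac{4}{5} \approx -0.8$)
$s{\left(R,E \right)} = \frac{4}{5}$ ($s{\left(R,E \right)} = \frac{2 \cdot 2 - \frac{4}{5}}{4} = \frac{4 - \frac{4}{5}}{4} = \frac{1}{4} \cdot \frac{16}{5} = \frac{4}{5}$)
$\left(-1541 + \left(\frac{s{\left(-75,-106 \right)}}{-13342} - \frac{4508}{6798}\right)\right) - 5581 = \left(-1541 + \left(\frac{4}{5 \left(-13342\right)} - \frac{4508}{6798}\right)\right) - 5581 = \left(-1541 + \left(\frac{4}{5} \left(- \frac{1}{13342}\right) - \frac{2254}{3399}\right)\right) - 5581 = \left(-1541 - \frac{75188968}{113373645}\right) - 5581 = - \frac{174783975913}{113373645} - 5581 = - \frac{807522288658}{113373645}$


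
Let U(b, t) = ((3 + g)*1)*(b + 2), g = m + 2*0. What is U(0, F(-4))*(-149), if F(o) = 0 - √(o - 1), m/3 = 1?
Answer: -1788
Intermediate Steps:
m = 3 (m = 3*1 = 3)
g = 3 (g = 3 + 2*0 = 3 + 0 = 3)
F(o) = -√(-1 + o) (F(o) = 0 - √(-1 + o) = -√(-1 + o))
U(b, t) = 12 + 6*b (U(b, t) = ((3 + 3)*1)*(b + 2) = (6*1)*(2 + b) = 6*(2 + b) = 12 + 6*b)
U(0, F(-4))*(-149) = (12 + 6*0)*(-149) = (12 + 0)*(-149) = 12*(-149) = -1788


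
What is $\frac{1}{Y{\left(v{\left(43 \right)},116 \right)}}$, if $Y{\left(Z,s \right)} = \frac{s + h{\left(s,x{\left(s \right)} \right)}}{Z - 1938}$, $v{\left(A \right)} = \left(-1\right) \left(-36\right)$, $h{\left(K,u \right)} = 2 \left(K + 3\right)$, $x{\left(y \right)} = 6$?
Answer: $- \frac{317}{59} \approx -5.3729$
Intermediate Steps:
$h{\left(K,u \right)} = 6 + 2 K$ ($h{\left(K,u \right)} = 2 \left(3 + K\right) = 6 + 2 K$)
$v{\left(A \right)} = 36$
$Y{\left(Z,s \right)} = \frac{6 + 3 s}{-1938 + Z}$ ($Y{\left(Z,s \right)} = \frac{s + \left(6 + 2 s\right)}{Z - 1938} = \frac{6 + 3 s}{-1938 + Z}$)
$\frac{1}{Y{\left(v{\left(43 \right)},116 \right)}} = \frac{1}{3 \frac{1}{-1938 + 36} \left(2 + 116\right)} = \frac{1}{3 \frac{1}{-1902} \cdot 118} = \frac{1}{3 \left(- \frac{1}{1902}\right) 118} = \frac{1}{- \frac{59}{317}} = - \frac{317}{59}$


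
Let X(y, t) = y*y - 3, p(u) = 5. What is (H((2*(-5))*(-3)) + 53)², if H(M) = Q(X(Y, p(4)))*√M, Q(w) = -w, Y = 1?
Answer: 2929 + 212*√30 ≈ 4090.2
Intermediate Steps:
X(y, t) = -3 + y² (X(y, t) = y² - 3 = -3 + y²)
H(M) = 2*√M (H(M) = (-(-3 + 1²))*√M = (-(-3 + 1))*√M = (-1*(-2))*√M = 2*√M)
(H((2*(-5))*(-3)) + 53)² = (2*√((2*(-5))*(-3)) + 53)² = (2*√(-10*(-3)) + 53)² = (2*√30 + 53)² = (53 + 2*√30)²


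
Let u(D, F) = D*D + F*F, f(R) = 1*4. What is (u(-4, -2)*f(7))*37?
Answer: 2960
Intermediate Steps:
f(R) = 4
u(D, F) = D² + F²
(u(-4, -2)*f(7))*37 = (((-4)² + (-2)²)*4)*37 = ((16 + 4)*4)*37 = (20*4)*37 = 80*37 = 2960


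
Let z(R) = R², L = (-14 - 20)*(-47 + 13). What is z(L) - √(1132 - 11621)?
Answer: 1336336 - I*√10489 ≈ 1.3363e+6 - 102.42*I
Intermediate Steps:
L = 1156 (L = -34*(-34) = 1156)
z(L) - √(1132 - 11621) = 1156² - √(1132 - 11621) = 1336336 - √(-10489) = 1336336 - I*√10489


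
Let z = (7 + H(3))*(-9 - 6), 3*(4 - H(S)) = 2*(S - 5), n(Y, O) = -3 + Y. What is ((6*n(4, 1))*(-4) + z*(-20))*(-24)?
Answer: -88224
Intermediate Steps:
H(S) = 22/3 - 2*S/3 (H(S) = 4 - 2*(S - 5)/3 = 4 - 2*(-5 + S)/3 = 4 - (-10 + 2*S)/3 = 4 + (10/3 - 2*S/3) = 22/3 - 2*S/3)
z = -185 (z = (7 + (22/3 - ⅔*3))*(-9 - 6) = (7 + (22/3 - 2))*(-15) = (7 + 16/3)*(-15) = (37/3)*(-15) = -185)
((6*n(4, 1))*(-4) + z*(-20))*(-24) = ((6*(-3 + 4))*(-4) - 185*(-20))*(-24) = ((6*1)*(-4) + 3700)*(-24) = (6*(-4) + 3700)*(-24) = (-24 + 3700)*(-24) = 3676*(-24) = -88224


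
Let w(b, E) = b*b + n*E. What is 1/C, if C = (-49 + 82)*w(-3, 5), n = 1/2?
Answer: 2/759 ≈ 0.0026350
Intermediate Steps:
n = 1/2 ≈ 0.50000
w(b, E) = b**2 + E/2 (w(b, E) = b*b + E/2 = b**2 + E/2)
C = 759/2 (C = (-49 + 82)*((-3)**2 + (1/2)*5) = 33*(9 + 5/2) = 33*(23/2) = 759/2 ≈ 379.50)
1/C = 1/(759/2) = 2/759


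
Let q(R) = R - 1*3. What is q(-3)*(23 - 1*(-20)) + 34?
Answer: -224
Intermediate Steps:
q(R) = -3 + R (q(R) = R - 3 = -3 + R)
q(-3)*(23 - 1*(-20)) + 34 = (-3 - 3)*(23 - 1*(-20)) + 34 = -6*(23 + 20) + 34 = -6*43 + 34 = -258 + 34 = -224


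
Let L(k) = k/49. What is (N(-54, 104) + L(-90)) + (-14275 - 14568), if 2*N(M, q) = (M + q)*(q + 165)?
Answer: -1083872/49 ≈ -22120.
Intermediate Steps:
L(k) = k/49 (L(k) = k*(1/49) = k/49)
N(M, q) = (165 + q)*(M + q)/2 (N(M, q) = ((M + q)*(q + 165))/2 = ((M + q)*(165 + q))/2 = ((165 + q)*(M + q))/2 = (165 + q)*(M + q)/2)
(N(-54, 104) + L(-90)) + (-14275 - 14568) = (((1/2)*104**2 + (165/2)*(-54) + (165/2)*104 + (1/2)*(-54)*104) + (1/49)*(-90)) + (-14275 - 14568) = (((1/2)*10816 - 4455 + 8580 - 2808) - 90/49) - 28843 = ((5408 - 4455 + 8580 - 2808) - 90/49) - 28843 = (6725 - 90/49) - 28843 = 329435/49 - 28843 = -1083872/49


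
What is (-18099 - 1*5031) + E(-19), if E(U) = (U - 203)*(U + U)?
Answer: -14694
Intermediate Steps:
E(U) = 2*U*(-203 + U) (E(U) = (-203 + U)*(2*U) = 2*U*(-203 + U))
(-18099 - 1*5031) + E(-19) = (-18099 - 1*5031) + 2*(-19)*(-203 - 19) = (-18099 - 5031) + 2*(-19)*(-222) = -23130 + 8436 = -14694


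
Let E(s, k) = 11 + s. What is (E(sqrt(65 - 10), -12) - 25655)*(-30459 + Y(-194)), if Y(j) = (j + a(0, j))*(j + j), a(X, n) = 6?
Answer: -1089485340 + 42485*sqrt(55) ≈ -1.0892e+9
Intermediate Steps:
Y(j) = 2*j*(6 + j) (Y(j) = (j + 6)*(j + j) = (6 + j)*(2*j) = 2*j*(6 + j))
(E(sqrt(65 - 10), -12) - 25655)*(-30459 + Y(-194)) = ((11 + sqrt(65 - 10)) - 25655)*(-30459 + 2*(-194)*(6 - 194)) = ((11 + sqrt(55)) - 25655)*(-30459 + 2*(-194)*(-188)) = (-25644 + sqrt(55))*(-30459 + 72944) = (-25644 + sqrt(55))*42485 = -1089485340 + 42485*sqrt(55)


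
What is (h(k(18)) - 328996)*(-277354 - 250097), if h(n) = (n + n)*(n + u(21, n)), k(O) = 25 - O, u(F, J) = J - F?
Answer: 173580959394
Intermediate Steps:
h(n) = 2*n*(-21 + 2*n) (h(n) = (n + n)*(n + (n - 1*21)) = (2*n)*(n + (n - 21)) = (2*n)*(n + (-21 + n)) = (2*n)*(-21 + 2*n) = 2*n*(-21 + 2*n))
(h(k(18)) - 328996)*(-277354 - 250097) = (2*(25 - 1*18)*(-21 + 2*(25 - 1*18)) - 328996)*(-277354 - 250097) = (2*(25 - 18)*(-21 + 2*(25 - 18)) - 328996)*(-527451) = (2*7*(-21 + 2*7) - 328996)*(-527451) = (2*7*(-21 + 14) - 328996)*(-527451) = (2*7*(-7) - 328996)*(-527451) = (-98 - 328996)*(-527451) = -329094*(-527451) = 173580959394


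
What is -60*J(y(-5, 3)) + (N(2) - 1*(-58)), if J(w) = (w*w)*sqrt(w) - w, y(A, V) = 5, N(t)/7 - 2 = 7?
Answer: 421 - 1500*sqrt(5) ≈ -2933.1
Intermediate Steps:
N(t) = 63 (N(t) = 14 + 7*7 = 14 + 49 = 63)
J(w) = w**(5/2) - w (J(w) = w**2*sqrt(w) - w = w**(5/2) - w)
-60*J(y(-5, 3)) + (N(2) - 1*(-58)) = -60*(5**(5/2) - 1*5) + (63 - 1*(-58)) = -60*(25*sqrt(5) - 5) + (63 + 58) = -60*(-5 + 25*sqrt(5)) + 121 = (300 - 1500*sqrt(5)) + 121 = 421 - 1500*sqrt(5)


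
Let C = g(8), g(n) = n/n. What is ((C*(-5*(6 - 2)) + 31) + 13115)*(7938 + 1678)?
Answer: 126219616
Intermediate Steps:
g(n) = 1
C = 1
((C*(-5*(6 - 2)) + 31) + 13115)*(7938 + 1678) = ((1*(-5*(6 - 2)) + 31) + 13115)*(7938 + 1678) = ((1*(-5*4) + 31) + 13115)*9616 = ((1*(-20) + 31) + 13115)*9616 = ((-20 + 31) + 13115)*9616 = (11 + 13115)*9616 = 13126*9616 = 126219616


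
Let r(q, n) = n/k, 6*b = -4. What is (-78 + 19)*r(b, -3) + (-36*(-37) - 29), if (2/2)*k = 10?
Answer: 13207/10 ≈ 1320.7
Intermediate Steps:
k = 10
b = -⅔ (b = (⅙)*(-4) = -⅔ ≈ -0.66667)
r(q, n) = n/10
(-78 + 19)*r(b, -3) + (-36*(-37) - 29) = (-78 + 19)*((⅒)*(-3)) + (-36*(-37) - 29) = -59*(-3/10) + (1332 - 29) = 177/10 + 1303 = 13207/10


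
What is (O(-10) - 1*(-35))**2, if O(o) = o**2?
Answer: 18225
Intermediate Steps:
(O(-10) - 1*(-35))**2 = ((-10)**2 - 1*(-35))**2 = (100 + 35)**2 = 135**2 = 18225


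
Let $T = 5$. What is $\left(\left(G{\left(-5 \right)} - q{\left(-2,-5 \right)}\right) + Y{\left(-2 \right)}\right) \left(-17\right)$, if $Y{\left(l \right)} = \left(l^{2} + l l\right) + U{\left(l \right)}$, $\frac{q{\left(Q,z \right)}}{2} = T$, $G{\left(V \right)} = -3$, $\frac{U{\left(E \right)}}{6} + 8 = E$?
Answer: $1105$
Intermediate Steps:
$U{\left(E \right)} = -48 + 6 E$
$q{\left(Q,z \right)} = 10$ ($q{\left(Q,z \right)} = 2 \cdot 5 = 10$)
$Y{\left(l \right)} = -48 + 2 l^{2} + 6 l$ ($Y{\left(l \right)} = \left(l^{2} + l l\right) + \left(-48 + 6 l\right) = \left(l^{2} + l^{2}\right) + \left(-48 + 6 l\right) = 2 l^{2} + \left(-48 + 6 l\right) = -48 + 2 l^{2} + 6 l$)
$\left(\left(G{\left(-5 \right)} - q{\left(-2,-5 \right)}\right) + Y{\left(-2 \right)}\right) \left(-17\right) = \left(\left(-3 - 10\right) + \left(-48 + 2 \left(-2\right)^{2} + 6 \left(-2\right)\right)\right) \left(-17\right) = \left(\left(-3 - 10\right) - 52\right) \left(-17\right) = \left(-13 - 52\right) \left(-17\right) = \left(-65\right) \left(-17\right) = 1105$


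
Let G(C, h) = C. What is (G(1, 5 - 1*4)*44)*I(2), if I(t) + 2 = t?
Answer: 0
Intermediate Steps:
I(t) = -2 + t
(G(1, 5 - 1*4)*44)*I(2) = (1*44)*(-2 + 2) = 44*0 = 0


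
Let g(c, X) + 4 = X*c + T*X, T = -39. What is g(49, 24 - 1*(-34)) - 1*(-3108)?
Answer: 3684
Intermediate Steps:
g(c, X) = -4 - 39*X + X*c (g(c, X) = -4 + (X*c - 39*X) = -4 + (-39*X + X*c) = -4 - 39*X + X*c)
g(49, 24 - 1*(-34)) - 1*(-3108) = (-4 - 39*(24 - 1*(-34)) + (24 - 1*(-34))*49) - 1*(-3108) = (-4 - 39*(24 + 34) + (24 + 34)*49) + 3108 = (-4 - 39*58 + 58*49) + 3108 = (-4 - 2262 + 2842) + 3108 = 576 + 3108 = 3684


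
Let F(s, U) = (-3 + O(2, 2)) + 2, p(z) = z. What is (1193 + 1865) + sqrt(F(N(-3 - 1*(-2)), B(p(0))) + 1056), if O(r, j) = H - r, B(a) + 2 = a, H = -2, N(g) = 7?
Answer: 3058 + sqrt(1051) ≈ 3090.4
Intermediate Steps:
B(a) = -2 + a
O(r, j) = -2 - r
F(s, U) = -5 (F(s, U) = (-3 + (-2 - 1*2)) + 2 = (-3 + (-2 - 2)) + 2 = (-3 - 4) + 2 = -7 + 2 = -5)
(1193 + 1865) + sqrt(F(N(-3 - 1*(-2)), B(p(0))) + 1056) = (1193 + 1865) + sqrt(-5 + 1056) = 3058 + sqrt(1051)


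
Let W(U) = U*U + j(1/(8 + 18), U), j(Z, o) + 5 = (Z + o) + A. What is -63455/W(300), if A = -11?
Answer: -329966/469477 ≈ -0.70284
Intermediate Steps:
j(Z, o) = -16 + Z + o (j(Z, o) = -5 + ((Z + o) - 11) = -5 + (-11 + Z + o) = -16 + Z + o)
W(U) = -415/26 + U + U² (W(U) = U*U + (-16 + 1/(8 + 18) + U) = U² + (-16 + 1/26 + U) = U² + (-415/26 + U) = -415/26 + U + U²)
-63455/W(300) = -63455/(-415/26 + 300 + 300²) = -63455/(-415/26 + 300 + 90000) = -63455/2347385/26 = -63455*26/2347385 = -329966/469477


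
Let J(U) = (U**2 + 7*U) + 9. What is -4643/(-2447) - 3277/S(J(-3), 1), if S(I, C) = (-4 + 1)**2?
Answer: -7977032/22023 ≈ -362.21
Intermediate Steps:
J(U) = 9 + U**2 + 7*U
S(I, C) = 9 (S(I, C) = (-3)**2 = 9)
-4643/(-2447) - 3277/S(J(-3), 1) = -4643/(-2447) - 3277/9 = -4643*(-1/2447) - 3277*1/9 = 4643/2447 - 3277/9 = -7977032/22023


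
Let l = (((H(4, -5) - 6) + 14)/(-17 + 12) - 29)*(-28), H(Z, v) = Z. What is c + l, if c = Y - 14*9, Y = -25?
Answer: 3641/5 ≈ 728.20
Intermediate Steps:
c = -151 (c = -25 - 14*9 = -25 - 126 = -151)
l = 4396/5 (l = (((4 - 6) + 14)/(-17 + 12) - 29)*(-28) = ((-2 + 14)/(-5) - 29)*(-28) = (12*(-⅕) - 29)*(-28) = (-12/5 - 29)*(-28) = -157/5*(-28) = 4396/5 ≈ 879.20)
c + l = -151 + 4396/5 = 3641/5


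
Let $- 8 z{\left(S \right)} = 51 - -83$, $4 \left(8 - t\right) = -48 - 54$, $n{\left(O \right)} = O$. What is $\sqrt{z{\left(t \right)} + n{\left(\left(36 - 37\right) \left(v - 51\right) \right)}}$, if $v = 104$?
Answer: $\frac{3 i \sqrt{31}}{2} \approx 8.3517 i$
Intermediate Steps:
$t = \frac{67}{2}$ ($t = 8 - \frac{-48 - 54}{4} = 8 - - \frac{51}{2} = 8 + \frac{51}{2} = \frac{67}{2} \approx 33.5$)
$z{\left(S \right)} = - \frac{67}{4}$ ($z{\left(S \right)} = - \frac{51 - -83}{8} = - \frac{51 + 83}{8} = \left(- \frac{1}{8}\right) 134 = - \frac{67}{4}$)
$\sqrt{z{\left(t \right)} + n{\left(\left(36 - 37\right) \left(v - 51\right) \right)}} = \sqrt{- \frac{67}{4} + \left(36 - 37\right) \left(104 - 51\right)} = \sqrt{- \frac{67}{4} - 53} = \sqrt{- \frac{279}{4}} = \frac{3 i \sqrt{31}}{2}$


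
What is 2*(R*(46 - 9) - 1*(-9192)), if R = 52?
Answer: 22232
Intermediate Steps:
2*(R*(46 - 9) - 1*(-9192)) = 2*(52*(46 - 9) - 1*(-9192)) = 2*(52*37 + 9192) = 2*(1924 + 9192) = 2*11116 = 22232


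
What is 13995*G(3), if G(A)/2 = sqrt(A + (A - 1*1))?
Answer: 27990*sqrt(5) ≈ 62588.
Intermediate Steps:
G(A) = 2*sqrt(-1 + 2*A) (G(A) = 2*sqrt(A + (A - 1*1)) = 2*sqrt(A + (A - 1)) = 2*sqrt(A + (-1 + A)) = 2*sqrt(-1 + 2*A))
13995*G(3) = 13995*(2*sqrt(-1 + 2*3)) = 13995*(2*sqrt(-1 + 6)) = 13995*(2*sqrt(5)) = 27990*sqrt(5)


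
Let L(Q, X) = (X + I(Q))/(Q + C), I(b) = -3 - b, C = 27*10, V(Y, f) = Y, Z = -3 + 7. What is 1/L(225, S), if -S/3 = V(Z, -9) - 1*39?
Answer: -165/41 ≈ -4.0244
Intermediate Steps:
Z = 4
C = 270
S = 105 (S = -3*(4 - 1*39) = -3*(4 - 39) = -3*(-35) = 105)
L(Q, X) = (-3 + X - Q)/(270 + Q) (L(Q, X) = (X + (-3 - Q))/(Q + 270) = (-3 + X - Q)/(270 + Q))
1/L(225, S) = 1/((-3 + 105 - 1*225)/(270 + 225)) = 1/((-3 + 105 - 225)/495) = 1/((1/495)*(-123)) = 1/(-41/165) = -165/41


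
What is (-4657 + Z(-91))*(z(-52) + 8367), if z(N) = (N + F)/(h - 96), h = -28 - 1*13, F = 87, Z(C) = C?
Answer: -5442366512/137 ≈ -3.9725e+7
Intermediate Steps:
h = -41 (h = -28 - 13 = -41)
z(N) = -87/137 - N/137 (z(N) = (N + 87)/(-41 - 96) = (87 + N)/(-137) = (87 + N)*(-1/137) = -87/137 - N/137)
(-4657 + Z(-91))*(z(-52) + 8367) = (-4657 - 91)*((-87/137 - 1/137*(-52)) + 8367) = -4748*((-87/137 + 52/137) + 8367) = -4748*(-35/137 + 8367) = -4748*1146244/137 = -5442366512/137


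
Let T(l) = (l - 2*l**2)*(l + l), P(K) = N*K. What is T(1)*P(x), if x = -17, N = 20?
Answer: 680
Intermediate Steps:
P(K) = 20*K
T(l) = 2*l*(l - 2*l**2) (T(l) = (l - 2*l**2)*(2*l) = 2*l*(l - 2*l**2))
T(1)*P(x) = (1**2*(2 - 4*1))*(20*(-17)) = (1*(2 - 4))*(-340) = (1*(-2))*(-340) = -2*(-340) = 680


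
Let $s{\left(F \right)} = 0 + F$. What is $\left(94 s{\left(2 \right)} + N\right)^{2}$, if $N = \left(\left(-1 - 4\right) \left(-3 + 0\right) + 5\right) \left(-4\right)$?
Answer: $11664$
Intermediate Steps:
$s{\left(F \right)} = F$
$N = -80$ ($N = \left(\left(-5\right) \left(-3\right) + 5\right) \left(-4\right) = \left(15 + 5\right) \left(-4\right) = 20 \left(-4\right) = -80$)
$\left(94 s{\left(2 \right)} + N\right)^{2} = \left(94 \cdot 2 - 80\right)^{2} = \left(188 - 80\right)^{2} = 108^{2} = 11664$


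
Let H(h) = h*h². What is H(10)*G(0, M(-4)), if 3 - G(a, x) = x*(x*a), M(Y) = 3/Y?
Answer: 3000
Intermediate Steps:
H(h) = h³
G(a, x) = 3 - a*x² (G(a, x) = 3 - x*x*a = 3 - x*a*x = 3 - a*x²)
H(10)*G(0, M(-4)) = 10³*(3 - 1*0*(3/(-4))²) = 1000*(3 - 1*0*(3*(-¼))²) = 1000*(3 - 1*0*(-¾)²) = 1000*(3 - 1*0*9/16) = 1000*(3 + 0) = 1000*3 = 3000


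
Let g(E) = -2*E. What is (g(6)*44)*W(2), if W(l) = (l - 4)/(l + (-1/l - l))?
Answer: -2112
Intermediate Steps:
W(l) = -l*(-4 + l) (W(l) = (-4 + l)/(l + (-l - 1/l)) = (-4 + l)/((-1/l)) = (-4 + l)*(-l) = -l*(-4 + l))
(g(6)*44)*W(2) = (-2*6*44)*(2*(4 - 1*2)) = (-12*44)*(2*(4 - 2)) = -1056*2 = -528*4 = -2112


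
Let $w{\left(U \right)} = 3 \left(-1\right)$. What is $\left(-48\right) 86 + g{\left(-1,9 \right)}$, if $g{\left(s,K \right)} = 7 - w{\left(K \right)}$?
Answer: $-4118$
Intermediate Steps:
$w{\left(U \right)} = -3$
$g{\left(s,K \right)} = 10$ ($g{\left(s,K \right)} = 7 - -3 = 7 + 3 = 10$)
$\left(-48\right) 86 + g{\left(-1,9 \right)} = \left(-48\right) 86 + 10 = -4128 + 10 = -4118$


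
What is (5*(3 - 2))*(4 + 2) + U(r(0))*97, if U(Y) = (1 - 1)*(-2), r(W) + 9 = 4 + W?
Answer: 30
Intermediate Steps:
r(W) = -5 + W (r(W) = -9 + (4 + W) = -5 + W)
U(Y) = 0 (U(Y) = 0*(-2) = 0)
(5*(3 - 2))*(4 + 2) + U(r(0))*97 = (5*(3 - 2))*(4 + 2) + 0*97 = (5*1)*6 + 0 = 5*6 + 0 = 30 + 0 = 30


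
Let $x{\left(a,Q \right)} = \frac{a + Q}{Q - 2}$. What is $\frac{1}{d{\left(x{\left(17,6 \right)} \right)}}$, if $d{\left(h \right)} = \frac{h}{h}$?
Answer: $1$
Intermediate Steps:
$x{\left(a,Q \right)} = \frac{Q + a}{-2 + Q}$
$d{\left(h \right)} = 1$
$\frac{1}{d{\left(x{\left(17,6 \right)} \right)}} = 1^{-1} = 1$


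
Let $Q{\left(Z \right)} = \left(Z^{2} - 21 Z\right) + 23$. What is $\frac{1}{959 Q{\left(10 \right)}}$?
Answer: $- \frac{1}{83433} \approx -1.1986 \cdot 10^{-5}$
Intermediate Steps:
$Q{\left(Z \right)} = 23 + Z^{2} - 21 Z$
$\frac{1}{959 Q{\left(10 \right)}} = \frac{1}{959 \left(23 + 10^{2} - 210\right)} = \frac{1}{959 \left(23 + 100 - 210\right)} = \frac{1}{959 \left(-87\right)} = \frac{1}{959} \left(- \frac{1}{87}\right) = - \frac{1}{83433}$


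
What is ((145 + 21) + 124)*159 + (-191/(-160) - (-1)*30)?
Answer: 7382591/160 ≈ 46141.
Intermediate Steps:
((145 + 21) + 124)*159 + (-191/(-160) - (-1)*30) = (166 + 124)*159 + (-191*(-1/160) - 1*(-30)) = 290*159 + (191/160 + 30) = 46110 + 4991/160 = 7382591/160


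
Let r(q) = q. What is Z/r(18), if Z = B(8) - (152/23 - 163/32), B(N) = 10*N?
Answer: 19255/4416 ≈ 4.3603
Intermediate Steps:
Z = 57765/736 (Z = 10*8 - (152/23 - 163/32) = 80 - (152*(1/23) - 163*1/32) = 80 - (152/23 - 163/32) = 80 - 1*1115/736 = 80 - 1115/736 = 57765/736 ≈ 78.485)
Z/r(18) = (57765/736)/18 = (57765/736)*(1/18) = 19255/4416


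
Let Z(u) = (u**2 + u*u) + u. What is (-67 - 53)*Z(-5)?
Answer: -5400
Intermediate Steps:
Z(u) = u + 2*u**2 (Z(u) = (u**2 + u**2) + u = 2*u**2 + u = u + 2*u**2)
(-67 - 53)*Z(-5) = (-67 - 53)*(-5*(1 + 2*(-5))) = -(-600)*(1 - 10) = -(-600)*(-9) = -120*45 = -5400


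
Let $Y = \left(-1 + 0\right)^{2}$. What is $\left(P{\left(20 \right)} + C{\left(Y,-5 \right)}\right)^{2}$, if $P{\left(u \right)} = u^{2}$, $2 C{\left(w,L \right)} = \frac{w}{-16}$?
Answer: $\frac{163814401}{1024} \approx 1.5998 \cdot 10^{5}$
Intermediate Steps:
$Y = 1$ ($Y = \left(-1\right)^{2} = 1$)
$C{\left(w,L \right)} = - \frac{w}{32}$ ($C{\left(w,L \right)} = \frac{w \frac{1}{-16}}{2} = \frac{w \left(- \frac{1}{16}\right)}{2} = \frac{\left(- \frac{1}{16}\right) w}{2} = - \frac{w}{32}$)
$\left(P{\left(20 \right)} + C{\left(Y,-5 \right)}\right)^{2} = \left(20^{2} - \frac{1}{32}\right)^{2} = \left(400 - \frac{1}{32}\right)^{2} = \left(\frac{12799}{32}\right)^{2} = \frac{163814401}{1024}$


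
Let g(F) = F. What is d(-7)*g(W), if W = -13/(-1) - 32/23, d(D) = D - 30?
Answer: -9879/23 ≈ -429.52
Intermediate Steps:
d(D) = -30 + D
W = 267/23 (W = -13*(-1) - 32*1/23 = 13 - 32/23 = 267/23 ≈ 11.609)
d(-7)*g(W) = (-30 - 7)*(267/23) = -37*267/23 = -9879/23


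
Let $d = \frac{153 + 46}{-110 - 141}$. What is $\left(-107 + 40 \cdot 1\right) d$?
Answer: $\frac{13333}{251} \approx 53.12$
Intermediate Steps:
$d = - \frac{199}{251}$ ($d = \frac{199}{-251} = 199 \left(- \frac{1}{251}\right) = - \frac{199}{251} \approx -0.79283$)
$\left(-107 + 40 \cdot 1\right) d = \left(-107 + 40 \cdot 1\right) \left(- \frac{199}{251}\right) = \left(-107 + 40\right) \left(- \frac{199}{251}\right) = \left(-67\right) \left(- \frac{199}{251}\right) = \frac{13333}{251}$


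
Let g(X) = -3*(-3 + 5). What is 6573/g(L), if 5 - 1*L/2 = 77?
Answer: -2191/2 ≈ -1095.5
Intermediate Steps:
L = -144 (L = 10 - 2*77 = 10 - 154 = -144)
g(X) = -6 (g(X) = -3*2 = -6)
6573/g(L) = 6573/(-6) = 6573*(-1/6) = -2191/2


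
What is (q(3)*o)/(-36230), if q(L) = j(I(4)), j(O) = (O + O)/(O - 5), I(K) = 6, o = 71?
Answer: -426/18115 ≈ -0.023516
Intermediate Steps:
j(O) = 2*O/(-5 + O) (j(O) = (2*O)/(-5 + O) = 2*O/(-5 + O))
q(L) = 12 (q(L) = 2*6/(-5 + 6) = 2*6/1 = 2*6*1 = 12)
(q(3)*o)/(-36230) = (12*71)/(-36230) = 852*(-1/36230) = -426/18115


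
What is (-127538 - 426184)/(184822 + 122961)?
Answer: -553722/307783 ≈ -1.7991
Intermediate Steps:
(-127538 - 426184)/(184822 + 122961) = -553722/307783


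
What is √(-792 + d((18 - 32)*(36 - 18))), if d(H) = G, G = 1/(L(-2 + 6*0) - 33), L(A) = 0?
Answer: I*√862521/33 ≈ 28.143*I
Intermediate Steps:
G = -1/33 (G = 1/(0 - 33) = 1/(-33) = -1/33 ≈ -0.030303)
d(H) = -1/33
√(-792 + d((18 - 32)*(36 - 18))) = √(-792 - 1/33) = √(-26137/33) = I*√862521/33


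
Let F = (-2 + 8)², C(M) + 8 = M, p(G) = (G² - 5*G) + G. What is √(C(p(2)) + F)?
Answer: 2*√6 ≈ 4.8990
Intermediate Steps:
p(G) = G² - 4*G
C(M) = -8 + M
F = 36 (F = 6² = 36)
√(C(p(2)) + F) = √((-8 + 2*(-4 + 2)) + 36) = √((-8 + 2*(-2)) + 36) = √((-8 - 4) + 36) = √(-12 + 36) = √24 = 2*√6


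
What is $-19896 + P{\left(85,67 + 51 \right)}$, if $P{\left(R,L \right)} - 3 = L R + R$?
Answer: $-9778$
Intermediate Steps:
$P{\left(R,L \right)} = 3 + R + L R$ ($P{\left(R,L \right)} = 3 + \left(L R + R\right) = 3 + \left(R + L R\right) = 3 + R + L R$)
$-19896 + P{\left(85,67 + 51 \right)} = -19896 + \left(3 + 85 + \left(67 + 51\right) 85\right) = -19896 + \left(3 + 85 + 118 \cdot 85\right) = -19896 + \left(3 + 85 + 10030\right) = -19896 + 10118 = -9778$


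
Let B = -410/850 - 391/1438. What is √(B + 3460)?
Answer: √51681729483610/122230 ≈ 58.815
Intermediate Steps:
B = -92193/122230 (B = -410*1/850 - 391*1/1438 = -41/85 - 391/1438 = -92193/122230 ≈ -0.75426)
√(B + 3460) = √(-92193/122230 + 3460) = √(422823607/122230) = √51681729483610/122230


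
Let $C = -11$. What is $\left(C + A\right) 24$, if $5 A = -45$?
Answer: $-480$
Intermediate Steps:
$A = -9$ ($A = \frac{1}{5} \left(-45\right) = -9$)
$\left(C + A\right) 24 = \left(-11 - 9\right) 24 = \left(-20\right) 24 = -480$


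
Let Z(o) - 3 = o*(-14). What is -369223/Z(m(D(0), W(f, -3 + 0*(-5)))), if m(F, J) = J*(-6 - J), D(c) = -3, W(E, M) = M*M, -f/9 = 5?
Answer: -369223/1893 ≈ -195.05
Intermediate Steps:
f = -45 (f = -9*5 = -45)
W(E, M) = M²
Z(o) = 3 - 14*o (Z(o) = 3 + o*(-14) = 3 - 14*o)
-369223/Z(m(D(0), W(f, -3 + 0*(-5)))) = -369223/(3 - (-14)*(-3 + 0*(-5))²*(6 + (-3 + 0*(-5))²)) = -369223/(3 - (-14)*(-3 + 0)²*(6 + (-3 + 0)²)) = -369223/(3 - (-14)*(-3)²*(6 + (-3)²)) = -369223/(3 - (-14)*9*(6 + 9)) = -369223/(3 - (-14)*9*15) = -369223/(3 - 14*(-135)) = -369223/(3 + 1890) = -369223/1893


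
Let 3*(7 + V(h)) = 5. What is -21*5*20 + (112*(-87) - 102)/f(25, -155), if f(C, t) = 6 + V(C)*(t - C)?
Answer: -339741/161 ≈ -2110.2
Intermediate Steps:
V(h) = -16/3 (V(h) = -7 + (⅓)*5 = -7 + 5/3 = -16/3)
f(C, t) = 6 - 16*t/3 + 16*C/3 (f(C, t) = 6 - 16*(t - C)/3 = 6 + (-16*t/3 + 16*C/3) = 6 - 16*t/3 + 16*C/3)
-21*5*20 + (112*(-87) - 102)/f(25, -155) = -21*5*20 + (112*(-87) - 102)/(6 - 16/3*(-155) + (16/3)*25) = -105*20 + (-9744 - 102)/(6 + 2480/3 + 400/3) = -2100 - 9846/966 = -2100 - 9846*1/966 = -2100 - 1641/161 = -339741/161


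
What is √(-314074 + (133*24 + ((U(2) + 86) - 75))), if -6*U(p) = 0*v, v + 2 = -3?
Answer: I*√310871 ≈ 557.56*I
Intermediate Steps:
v = -5 (v = -2 - 3 = -5)
U(p) = 0 (U(p) = -0*(-5) = -⅙*0 = 0)
√(-314074 + (133*24 + ((U(2) + 86) - 75))) = √(-314074 + (133*24 + ((0 + 86) - 75))) = √(-314074 + (3192 + (86 - 75))) = √(-314074 + (3192 + 11)) = √(-314074 + 3203) = √(-310871) = I*√310871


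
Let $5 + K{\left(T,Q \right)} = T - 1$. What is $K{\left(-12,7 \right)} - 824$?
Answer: $-842$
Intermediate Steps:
$K{\left(T,Q \right)} = -6 + T$ ($K{\left(T,Q \right)} = -5 + \left(T - 1\right) = -5 + \left(-1 + T\right) = -6 + T$)
$K{\left(-12,7 \right)} - 824 = \left(-6 - 12\right) - 824 = -18 - 824 = -842$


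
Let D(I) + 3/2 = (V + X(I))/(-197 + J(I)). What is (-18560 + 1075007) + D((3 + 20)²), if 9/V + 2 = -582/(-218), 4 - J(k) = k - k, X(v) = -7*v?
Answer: 29769059975/28178 ≈ 1.0565e+6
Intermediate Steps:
J(k) = 4 (J(k) = 4 - (k - k) = 4 - 1*0 = 4 + 0 = 4)
V = 981/73 (V = 9/(-2 - 582/(-218)) = 9/(-2 - 582*(-1/218)) = 9/(-2 + 291/109) = 9/(73/109) = 9*(109/73) = 981/73 ≈ 13.438)
D(I) = -44229/28178 + 7*I/193 (D(I) = -3/2 + (981/73 - 7*I)/(-197 + 4) = -3/2 + (981/73 - 7*I)/(-193) = -3/2 + (981/73 - 7*I)*(-1/193) = -3/2 + (-981/14089 + 7*I/193) = -44229/28178 + 7*I/193)
(-18560 + 1075007) + D((3 + 20)²) = (-18560 + 1075007) + (-44229/28178 + 7*(3 + 20)²/193) = 1056447 + (-44229/28178 + (7/193)*23²) = 1056447 + (-44229/28178 + (7/193)*529) = 1056447 + (-44229/28178 + 3703/193) = 1056447 + 496409/28178 = 29769059975/28178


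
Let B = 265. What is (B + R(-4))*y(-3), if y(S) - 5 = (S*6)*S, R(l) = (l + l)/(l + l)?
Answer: 15694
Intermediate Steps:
R(l) = 1 (R(l) = (2*l)/((2*l)) = (2*l)*(1/(2*l)) = 1)
y(S) = 5 + 6*S² (y(S) = 5 + (S*6)*S = 5 + (6*S)*S = 5 + 6*S²)
(B + R(-4))*y(-3) = (265 + 1)*(5 + 6*(-3)²) = 266*(5 + 6*9) = 266*(5 + 54) = 266*59 = 15694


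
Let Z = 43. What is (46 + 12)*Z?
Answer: 2494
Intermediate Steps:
(46 + 12)*Z = (46 + 12)*43 = 58*43 = 2494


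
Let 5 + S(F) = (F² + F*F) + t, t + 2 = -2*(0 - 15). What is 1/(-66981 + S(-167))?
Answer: -1/11180 ≈ -8.9445e-5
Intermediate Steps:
t = 28 (t = -2 - 2*(0 - 15) = -2 - 2*(-15) = -2 + 30 = 28)
S(F) = 23 + 2*F² (S(F) = -5 + ((F² + F*F) + 28) = -5 + ((F² + F²) + 28) = -5 + (2*F² + 28) = -5 + (28 + 2*F²) = 23 + 2*F²)
1/(-66981 + S(-167)) = 1/(-66981 + (23 + 2*(-167)²)) = 1/(-66981 + (23 + 2*27889)) = 1/(-66981 + (23 + 55778)) = 1/(-66981 + 55801) = 1/(-11180) = -1/11180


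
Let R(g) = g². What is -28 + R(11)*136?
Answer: 16428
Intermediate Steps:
-28 + R(11)*136 = -28 + 11²*136 = -28 + 121*136 = -28 + 16456 = 16428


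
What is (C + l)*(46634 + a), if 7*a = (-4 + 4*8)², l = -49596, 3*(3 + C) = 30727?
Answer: -1839766740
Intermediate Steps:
C = 30718/3 (C = -3 + (⅓)*30727 = -3 + 30727/3 = 30718/3 ≈ 10239.)
a = 112 (a = (-4 + 4*8)²/7 = (-4 + 32)²/7 = (⅐)*28² = (⅐)*784 = 112)
(C + l)*(46634 + a) = (30718/3 - 49596)*(46634 + 112) = -118070/3*46746 = -1839766740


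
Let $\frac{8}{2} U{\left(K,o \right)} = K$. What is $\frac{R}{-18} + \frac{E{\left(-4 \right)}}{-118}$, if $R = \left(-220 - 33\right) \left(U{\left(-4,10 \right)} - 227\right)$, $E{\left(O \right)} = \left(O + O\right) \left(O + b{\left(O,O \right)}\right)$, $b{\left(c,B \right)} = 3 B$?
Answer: $- \frac{567418}{177} \approx -3205.8$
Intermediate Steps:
$E{\left(O \right)} = 8 O^{2}$ ($E{\left(O \right)} = \left(O + O\right) \left(O + 3 O\right) = 2 O 4 O = 8 O^{2}$)
$U{\left(K,o \right)} = \frac{K}{4}$
$R = 57684$ ($R = \left(-220 - 33\right) \left(\frac{1}{4} \left(-4\right) - 227\right) = - 253 \left(-1 - 227\right) = \left(-253\right) \left(-228\right) = 57684$)
$\frac{R}{-18} + \frac{E{\left(-4 \right)}}{-118} = \frac{57684}{-18} + \frac{8 \left(-4\right)^{2}}{-118} = 57684 \left(- \frac{1}{18}\right) + 8 \cdot 16 \left(- \frac{1}{118}\right) = - \frac{9614}{3} + 128 \left(- \frac{1}{118}\right) = - \frac{9614}{3} - \frac{64}{59} = - \frac{567418}{177}$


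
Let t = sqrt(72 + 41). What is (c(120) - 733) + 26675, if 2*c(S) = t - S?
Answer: 25882 + sqrt(113)/2 ≈ 25887.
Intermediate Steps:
t = sqrt(113) ≈ 10.630
c(S) = sqrt(113)/2 - S/2 (c(S) = (sqrt(113) - S)/2 = sqrt(113)/2 - S/2)
(c(120) - 733) + 26675 = ((sqrt(113)/2 - 1/2*120) - 733) + 26675 = ((sqrt(113)/2 - 60) - 733) + 26675 = ((-60 + sqrt(113)/2) - 733) + 26675 = (-793 + sqrt(113)/2) + 26675 = 25882 + sqrt(113)/2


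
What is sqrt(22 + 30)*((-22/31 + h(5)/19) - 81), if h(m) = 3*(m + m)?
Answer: -94394*sqrt(13)/589 ≈ -577.83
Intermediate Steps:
h(m) = 6*m (h(m) = 3*(2*m) = 6*m)
sqrt(22 + 30)*((-22/31 + h(5)/19) - 81) = sqrt(22 + 30)*((-22/31 + (6*5)/19) - 81) = sqrt(52)*((-22*1/31 + 30*(1/19)) - 81) = (2*sqrt(13))*((-22/31 + 30/19) - 81) = (2*sqrt(13))*(512/589 - 81) = (2*sqrt(13))*(-47197/589) = -94394*sqrt(13)/589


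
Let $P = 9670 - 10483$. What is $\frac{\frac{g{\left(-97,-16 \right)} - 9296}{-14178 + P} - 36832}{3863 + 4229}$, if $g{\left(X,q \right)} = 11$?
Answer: $- \frac{184046409}{40435724} \approx -4.5516$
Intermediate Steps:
$P = -813$
$\frac{\frac{g{\left(-97,-16 \right)} - 9296}{-14178 + P} - 36832}{3863 + 4229} = \frac{\frac{11 - 9296}{-14178 - 813} - 36832}{3863 + 4229} = \frac{- \frac{9285}{-14991} - 36832}{8092} = \left(\left(-9285\right) \left(- \frac{1}{14991}\right) - 36832\right) \frac{1}{8092} = \left(\frac{3095}{4997} - 36832\right) \frac{1}{8092} = \left(- \frac{184046409}{4997}\right) \frac{1}{8092} = - \frac{184046409}{40435724}$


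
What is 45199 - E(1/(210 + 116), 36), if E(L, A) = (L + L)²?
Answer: 1200892230/26569 ≈ 45199.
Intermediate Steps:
E(L, A) = 4*L² (E(L, A) = (2*L)² = 4*L²)
45199 - E(1/(210 + 116), 36) = 45199 - 4*(1/(210 + 116))² = 45199 - 4*(1/326)² = 45199 - 4/106276 = 45199 - 1*1/26569 = 45199 - 1/26569 = 1200892230/26569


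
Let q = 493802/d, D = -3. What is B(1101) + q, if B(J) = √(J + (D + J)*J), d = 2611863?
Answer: 493802/2611863 + √1209999 ≈ 1100.2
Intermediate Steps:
q = 493802/2611863 ≈ 0.18906
B(J) = √(J + J*(-3 + J)) (B(J) = √(J + (-3 + J)*J) = √(J + J*(-3 + J)))
B(1101) + q = √(1101*(-2 + 1101)) + 493802/2611863 = √(1101*1099) + 493802/2611863 = √1209999 + 493802/2611863 = 493802/2611863 + √1209999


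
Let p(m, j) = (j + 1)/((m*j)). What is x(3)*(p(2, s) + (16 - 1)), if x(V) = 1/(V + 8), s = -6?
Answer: 185/132 ≈ 1.4015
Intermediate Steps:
x(V) = 1/(8 + V)
p(m, j) = (1 + j)/(j*m) (p(m, j) = (1 + j)/((j*m)) = (1 + j)*(1/(j*m)) = (1 + j)/(j*m))
x(3)*(p(2, s) + (16 - 1)) = ((1 - 6)/(-6*2) + (16 - 1))/(8 + 3) = (-1/6*1/2*(-5) + 15)/11 = (5/12 + 15)/11 = (1/11)*(185/12) = 185/132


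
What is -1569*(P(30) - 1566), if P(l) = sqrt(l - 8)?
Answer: 2457054 - 1569*sqrt(22) ≈ 2.4497e+6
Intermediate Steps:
P(l) = sqrt(-8 + l)
-1569*(P(30) - 1566) = -1569*(sqrt(-8 + 30) - 1566) = -1569*(sqrt(22) - 1566) = -1569*(-1566 + sqrt(22)) = 2457054 - 1569*sqrt(22)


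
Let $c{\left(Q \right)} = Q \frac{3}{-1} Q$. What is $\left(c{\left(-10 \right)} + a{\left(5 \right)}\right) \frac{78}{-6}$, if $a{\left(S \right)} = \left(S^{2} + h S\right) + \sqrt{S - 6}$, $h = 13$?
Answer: $2730 - 13 i \approx 2730.0 - 13.0 i$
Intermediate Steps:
$a{\left(S \right)} = S^{2} + \sqrt{-6 + S} + 13 S$ ($a{\left(S \right)} = \left(S^{2} + 13 S\right) + \sqrt{S - 6} = \left(S^{2} + 13 S\right) + \sqrt{-6 + S} = S^{2} + \sqrt{-6 + S} + 13 S$)
$c{\left(Q \right)} = - 3 Q^{2}$ ($c{\left(Q \right)} = Q 3 \left(-1\right) Q = Q \left(-3\right) Q = - 3 Q Q = - 3 Q^{2}$)
$\left(c{\left(-10 \right)} + a{\left(5 \right)}\right) \frac{78}{-6} = \left(- 3 \left(-10\right)^{2} + \left(5^{2} + \sqrt{-6 + 5} + 13 \cdot 5\right)\right) \frac{78}{-6} = \left(\left(-3\right) 100 + \left(25 + \sqrt{-1} + 65\right)\right) 78 \left(- \frac{1}{6}\right) = \left(-300 + \left(25 + i + 65\right)\right) \left(-13\right) = \left(-300 + \left(90 + i\right)\right) \left(-13\right) = \left(-210 + i\right) \left(-13\right) = 2730 - 13 i$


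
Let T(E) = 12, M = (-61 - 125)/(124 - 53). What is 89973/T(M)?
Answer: 29991/4 ≈ 7497.8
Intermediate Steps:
M = -186/71 ≈ -2.6197
89973/T(M) = 89973/12 = 89973*(1/12) = 29991/4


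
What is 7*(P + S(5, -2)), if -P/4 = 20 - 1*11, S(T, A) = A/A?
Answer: -245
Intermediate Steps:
S(T, A) = 1
P = -36 (P = -4*(20 - 1*11) = -4*(20 - 11) = -4*9 = -36)
7*(P + S(5, -2)) = 7*(-36 + 1) = 7*(-35) = -245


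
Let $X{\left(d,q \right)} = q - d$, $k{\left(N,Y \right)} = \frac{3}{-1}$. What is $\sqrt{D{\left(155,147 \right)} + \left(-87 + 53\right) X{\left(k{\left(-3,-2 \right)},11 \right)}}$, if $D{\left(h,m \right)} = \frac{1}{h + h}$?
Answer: $\frac{i \sqrt{45743290}}{310} \approx 21.817 i$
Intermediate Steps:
$k{\left(N,Y \right)} = -3$ ($k{\left(N,Y \right)} = 3 \left(-1\right) = -3$)
$D{\left(h,m \right)} = \frac{1}{2 h}$
$\sqrt{D{\left(155,147 \right)} + \left(-87 + 53\right) X{\left(k{\left(-3,-2 \right)},11 \right)}} = \sqrt{\frac{1}{2 \cdot 155} + \left(-87 + 53\right) \left(11 - -3\right)} = \sqrt{\frac{1}{2} \cdot \frac{1}{155} - 34 \left(11 + 3\right)} = \sqrt{\frac{1}{310} - 476} = \sqrt{- \frac{147559}{310}} = \frac{i \sqrt{45743290}}{310}$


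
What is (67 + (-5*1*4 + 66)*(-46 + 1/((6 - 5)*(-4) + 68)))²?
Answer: 4296147025/1024 ≈ 4.1955e+6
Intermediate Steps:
(67 + (-5*1*4 + 66)*(-46 + 1/((6 - 5)*(-4) + 68)))² = (67 + (-5*4 + 66)*(-46 + 1/(1*(-4) + 68)))² = (67 + (-20 + 66)*(-46 + 1/(-4 + 68)))² = (67 + 46*(-46 + 1/64))² = (67 + 46*(-2943/64))² = (67 - 67689/32)² = (-65545/32)² = 4296147025/1024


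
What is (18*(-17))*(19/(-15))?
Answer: 1938/5 ≈ 387.60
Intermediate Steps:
(18*(-17))*(19/(-15)) = -5814*(-1)/15 = -306*(-19/15) = 1938/5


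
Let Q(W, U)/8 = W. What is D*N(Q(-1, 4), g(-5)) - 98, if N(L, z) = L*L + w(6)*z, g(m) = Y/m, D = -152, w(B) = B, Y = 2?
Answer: -47306/5 ≈ -9461.2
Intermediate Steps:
Q(W, U) = 8*W
g(m) = 2/m
N(L, z) = L**2 + 6*z (N(L, z) = L*L + 6*z = L**2 + 6*z)
D*N(Q(-1, 4), g(-5)) - 98 = -152*((8*(-1))**2 + 6*(2/(-5))) - 98 = -152*((-8)**2 + 6*(2*(-1/5))) - 98 = -152*(64 + 6*(-2/5)) - 98 = -152*(64 - 12/5) - 98 = -152*308/5 - 98 = -46816/5 - 98 = -47306/5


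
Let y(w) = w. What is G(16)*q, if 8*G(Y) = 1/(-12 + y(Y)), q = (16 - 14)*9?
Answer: 9/16 ≈ 0.56250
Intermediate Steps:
q = 18 (q = 2*9 = 18)
G(Y) = 1/(8*(-12 + Y))
G(16)*q = (1/(8*(-12 + 16)))*18 = ((1/8)/4)*18 = ((1/8)*(1/4))*18 = (1/32)*18 = 9/16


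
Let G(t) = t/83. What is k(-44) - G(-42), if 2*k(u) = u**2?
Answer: 80386/83 ≈ 968.51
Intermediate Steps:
k(u) = u**2/2
G(t) = t/83 (G(t) = t*(1/83) = t/83)
k(-44) - G(-42) = (1/2)*(-44)**2 - (-42)/83 = (1/2)*1936 - 1*(-42/83) = 968 + 42/83 = 80386/83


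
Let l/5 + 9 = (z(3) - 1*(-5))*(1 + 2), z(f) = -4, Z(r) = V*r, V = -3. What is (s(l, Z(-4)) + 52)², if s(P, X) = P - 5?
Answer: 289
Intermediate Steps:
Z(r) = -3*r
l = -30 (l = -45 + 5*((-4 - 1*(-5))*(1 + 2)) = -45 + 5*((-4 + 5)*3) = -45 + 5*(1*3) = -45 + 5*3 = -45 + 15 = -30)
s(P, X) = -5 + P
(s(l, Z(-4)) + 52)² = ((-5 - 30) + 52)² = (-35 + 52)² = 17² = 289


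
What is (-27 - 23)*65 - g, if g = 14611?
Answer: -17861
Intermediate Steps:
(-27 - 23)*65 - g = (-27 - 23)*65 - 1*14611 = -50*65 - 14611 = -3250 - 14611 = -17861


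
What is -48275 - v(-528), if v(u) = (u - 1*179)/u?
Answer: -25489907/528 ≈ -48276.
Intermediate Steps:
v(u) = (-179 + u)/u (v(u) = (u - 179)/u = (-179 + u)/u)
-48275 - v(-528) = -48275 - (-179 - 528)/(-528) = -48275 - (-1)*(-707)/528 = -48275 - 1*707/528 = -48275 - 707/528 = -25489907/528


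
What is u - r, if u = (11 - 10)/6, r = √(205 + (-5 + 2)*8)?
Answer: ⅙ - √181 ≈ -13.287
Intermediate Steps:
r = √181 (r = √(205 - 3*8) = √(205 - 24) = √181 ≈ 13.454)
u = ⅙ (u = 1*(⅙) = ⅙ ≈ 0.16667)
u - r = ⅙ - √181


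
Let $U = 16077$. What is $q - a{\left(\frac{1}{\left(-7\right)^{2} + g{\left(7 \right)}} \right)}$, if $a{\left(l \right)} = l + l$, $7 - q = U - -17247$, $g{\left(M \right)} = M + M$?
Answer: $- \frac{2098973}{63} \approx -33317.0$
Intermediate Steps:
$g{\left(M \right)} = 2 M$
$q = -33317$ ($q = 7 - \left(16077 - -17247\right) = 7 - \left(16077 + 17247\right) = 7 - 33324 = -33317$)
$a{\left(l \right)} = 2 l$
$q - a{\left(\frac{1}{\left(-7\right)^{2} + g{\left(7 \right)}} \right)} = -33317 - \frac{2}{\left(-7\right)^{2} + 2 \cdot 7} = -33317 - \frac{2}{49 + 14} = -33317 - \frac{2}{63} = - \frac{2098973}{63}$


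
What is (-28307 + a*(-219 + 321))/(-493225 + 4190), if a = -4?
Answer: 5743/97807 ≈ 0.058718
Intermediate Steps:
(-28307 + a*(-219 + 321))/(-493225 + 4190) = (-28307 - 4*(-219 + 321))/(-493225 + 4190) = (-28307 - 4*102)/(-489035) = (-28307 - 408)*(-1/489035) = -28715*(-1/489035) = 5743/97807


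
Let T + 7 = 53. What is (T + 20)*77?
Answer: 5082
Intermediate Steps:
T = 46 (T = -7 + 53 = 46)
(T + 20)*77 = (46 + 20)*77 = 66*77 = 5082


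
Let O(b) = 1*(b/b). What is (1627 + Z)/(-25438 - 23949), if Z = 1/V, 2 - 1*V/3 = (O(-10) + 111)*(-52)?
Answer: -2187439/66398922 ≈ -0.032944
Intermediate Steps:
O(b) = 1 (O(b) = 1*1 = 1)
V = 17478 (V = 6 - 3*(1 + 111)*(-52) = 6 - 336*(-52) = 6 - 3*(-5824) = 6 + 17472 = 17478)
Z = 1/17478 ≈ 5.7215e-5
(1627 + Z)/(-25438 - 23949) = (1627 + 1/17478)/(-25438 - 23949) = (28436707/17478)/(-49387) = (28436707/17478)*(-1/49387) = -2187439/66398922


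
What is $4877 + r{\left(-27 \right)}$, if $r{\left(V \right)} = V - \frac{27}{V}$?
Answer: $4851$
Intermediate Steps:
$4877 + r{\left(-27 \right)} = 4877 - \left(27 + \frac{27}{-27}\right) = 4877 - 26 = 4851$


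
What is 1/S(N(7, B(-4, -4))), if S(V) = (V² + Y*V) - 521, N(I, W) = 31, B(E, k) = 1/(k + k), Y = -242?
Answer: -1/7062 ≈ -0.00014160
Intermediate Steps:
B(E, k) = 1/(2*k)
S(V) = -521 + V² - 242*V (S(V) = (V² - 242*V) - 521 = -521 + V² - 242*V)
1/S(N(7, B(-4, -4))) = 1/(-521 + 31² - 242*31) = 1/(-521 + 961 - 7502) = 1/(-7062) = -1/7062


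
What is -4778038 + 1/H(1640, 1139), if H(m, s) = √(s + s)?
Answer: -4778038 + √2278/2278 ≈ -4.7780e+6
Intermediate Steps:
H(m, s) = √2*√s (H(m, s) = √(2*s) = √2*√s)
-4778038 + 1/H(1640, 1139) = -4778038 + 1/(√2*√1139) = -4778038 + 1/(√2278) = -4778038 + √2278/2278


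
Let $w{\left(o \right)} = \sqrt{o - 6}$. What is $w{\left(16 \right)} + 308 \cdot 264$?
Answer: $81312 + \sqrt{10} \approx 81315.0$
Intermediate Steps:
$w{\left(o \right)} = \sqrt{-6 + o}$
$w{\left(16 \right)} + 308 \cdot 264 = \sqrt{-6 + 16} + 308 \cdot 264 = \sqrt{10} + 81312 = 81312 + \sqrt{10}$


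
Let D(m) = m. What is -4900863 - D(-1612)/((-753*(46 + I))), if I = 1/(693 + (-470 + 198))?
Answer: -71471006010565/14583351 ≈ -4.9009e+6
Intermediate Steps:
I = 1/421 (I = 1/(693 - 272) = 1/421 ≈ 0.0023753)
-4900863 - D(-1612)/((-753*(46 + I))) = -4900863 - (-1612)/((-753*(46 + 1/421))) = -4900863 - (-1612)/((-753*19367/421)) = -4900863 - (-1612)/(-14583351/421) = -4900863 - (-1612)*(-421)/14583351 = -4900863 - 1*678652/14583351 = -4900863 - 678652/14583351 = -71471006010565/14583351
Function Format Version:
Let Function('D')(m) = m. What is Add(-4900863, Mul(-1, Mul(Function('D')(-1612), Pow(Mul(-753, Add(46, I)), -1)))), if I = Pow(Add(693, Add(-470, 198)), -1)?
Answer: Rational(-71471006010565, 14583351) ≈ -4.9009e+6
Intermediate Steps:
I = Rational(1, 421) (I = Pow(Add(693, -272), -1) = Pow(421, -1) = Rational(1, 421) ≈ 0.0023753)
Add(-4900863, Mul(-1, Mul(Function('D')(-1612), Pow(Mul(-753, Add(46, I)), -1)))) = Add(-4900863, Mul(-1, Mul(-1612, Pow(Mul(-753, Add(46, Rational(1, 421))), -1)))) = Add(-4900863, Mul(-1, Mul(-1612, Pow(Mul(-753, Rational(19367, 421)), -1)))) = Add(-4900863, Mul(-1, Mul(-1612, Pow(Rational(-14583351, 421), -1)))) = Add(-4900863, Mul(-1, Mul(-1612, Rational(-421, 14583351)))) = Add(-4900863, Mul(-1, Rational(678652, 14583351))) = Add(-4900863, Rational(-678652, 14583351)) = Rational(-71471006010565, 14583351)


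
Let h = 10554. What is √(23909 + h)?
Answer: √34463 ≈ 185.64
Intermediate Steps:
√(23909 + h) = √(23909 + 10554) = √34463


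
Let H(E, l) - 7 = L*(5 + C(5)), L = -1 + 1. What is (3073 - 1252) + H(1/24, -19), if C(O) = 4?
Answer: 1828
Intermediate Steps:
L = 0
H(E, l) = 7 (H(E, l) = 7 + 0*(5 + 4) = 7 + 0*9 = 7 + 0 = 7)
(3073 - 1252) + H(1/24, -19) = (3073 - 1252) + 7 = 1821 + 7 = 1828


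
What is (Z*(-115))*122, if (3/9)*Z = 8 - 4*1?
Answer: -168360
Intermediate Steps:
Z = 12 (Z = 3*(8 - 4*1) = 3*(8 - 4) = 3*4 = 12)
(Z*(-115))*122 = (12*(-115))*122 = -1380*122 = -168360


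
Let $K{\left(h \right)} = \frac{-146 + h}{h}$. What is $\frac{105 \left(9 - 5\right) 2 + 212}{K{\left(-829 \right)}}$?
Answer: $\frac{872108}{975} \approx 894.47$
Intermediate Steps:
$K{\left(h \right)} = \frac{-146 + h}{h}$
$\frac{105 \left(9 - 5\right) 2 + 212}{K{\left(-829 \right)}} = \frac{105 \left(9 - 5\right) 2 + 212}{\frac{1}{-829} \left(-146 - 829\right)} = \frac{105 \cdot 4 \cdot 2 + 212}{\left(- \frac{1}{829}\right) \left(-975\right)} = \frac{105 \cdot 8 + 212}{\frac{975}{829}} = \left(840 + 212\right) \frac{829}{975} = 1052 \cdot \frac{829}{975} = \frac{872108}{975}$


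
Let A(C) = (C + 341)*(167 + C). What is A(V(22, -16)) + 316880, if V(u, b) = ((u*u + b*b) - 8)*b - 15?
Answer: 131939040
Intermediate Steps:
V(u, b) = -15 + b*(-8 + b**2 + u**2) (V(u, b) = ((u**2 + b**2) - 8)*b - 15 = ((b**2 + u**2) - 8)*b - 15 = (-8 + b**2 + u**2)*b - 15 = b*(-8 + b**2 + u**2) - 15 = -15 + b*(-8 + b**2 + u**2))
A(C) = (167 + C)*(341 + C) (A(C) = (341 + C)*(167 + C) = (167 + C)*(341 + C))
A(V(22, -16)) + 316880 = (56947 + (-15 + (-16)**3 - 8*(-16) - 16*22**2)**2 + 508*(-15 + (-16)**3 - 8*(-16) - 16*22**2)) + 316880 = (56947 + (-15 - 4096 + 128 - 16*484)**2 + 508*(-15 - 4096 + 128 - 16*484)) + 316880 = (56947 + (-15 - 4096 + 128 - 7744)**2 + 508*(-15 - 4096 + 128 - 7744)) + 316880 = (56947 + (-11727)**2 + 508*(-11727)) + 316880 = (56947 + 137522529 - 5957316) + 316880 = 131622160 + 316880 = 131939040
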